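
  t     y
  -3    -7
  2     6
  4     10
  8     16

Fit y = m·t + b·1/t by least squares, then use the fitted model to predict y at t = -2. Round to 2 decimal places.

With design matrix M, MᵀM = [[93, 4]; [4, 253/576]] and Mᵀy = [201, 59/6]ᵀ.
Eliminating b: (253/576)·(row 1) − 4·(row 2) gives (4771/192)·m = (253/576)·201 − 4·(59/6) = 3133/64, so m = 723/367.
Then b = ((59/6) − 4·(723/367))/(253/576) = 1632/367.
At t = -2: ŷ = (723/367)·(-2) + (1632/367)·(-1/2) = -2262/367.

ŷ = -6.16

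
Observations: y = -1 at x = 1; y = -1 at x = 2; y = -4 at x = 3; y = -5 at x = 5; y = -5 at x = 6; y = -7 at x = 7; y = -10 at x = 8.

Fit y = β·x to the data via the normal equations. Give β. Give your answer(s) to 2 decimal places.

β = -1.06

Setting ∂/∂β … = 0 gives: 188·β = -199.
β = (-199)/188 = -1.05851.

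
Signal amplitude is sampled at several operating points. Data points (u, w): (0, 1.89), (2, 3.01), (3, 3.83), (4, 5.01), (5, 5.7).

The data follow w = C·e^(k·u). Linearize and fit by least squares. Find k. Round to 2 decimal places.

Let Y = ln w. Fitting Y = k·u + ln C by least squares:
Σu = 14.0000, Σ(u)² = 54.0000, Σln w = 6.4333, Σu·ln w = 21.3805.
Equations: 54.0000·k + 14.0000·ln C = 21.3805;  14.0000·k + 5·ln C = 6.4333.
Δ = 54.0000·5 − (14.0000)² = 74.0000; k = (21.3805·5 − 14.0000·6.4333)/74.0000 = 0.22752, ln C = (54.0000·6.4333 − 14.0000·21.3805)/74.0000 = 0.64959.

k = 0.23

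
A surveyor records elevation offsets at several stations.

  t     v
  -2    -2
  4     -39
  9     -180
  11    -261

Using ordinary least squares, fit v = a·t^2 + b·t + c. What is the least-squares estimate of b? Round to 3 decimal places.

b = -2.392

With design matrix A, AᵀA = [[21474, 2116, 222]; [2116, 222, 22]; [222, 22, 4]] and Aᵀv = [-46793, -4643, -482]ᵀ.
Row-reducing yields a = -120701/61714, b = -147593/61714, c = 37065/30857.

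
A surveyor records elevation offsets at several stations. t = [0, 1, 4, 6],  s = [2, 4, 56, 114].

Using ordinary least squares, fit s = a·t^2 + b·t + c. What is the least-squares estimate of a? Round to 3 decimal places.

MᵀM·[a, b, c]ᵀ = Mᵀs reads: 1553·a + 281·b + 53·c = 5004;  281·a + 53·b + 11·c = 912;  53·a + 11·b + 4·c = 176.
Inverting the 3×3 Gram matrix, [a, b, c]ᵀ = [967/354, 911/354, 43/59]ᵀ.

a = 2.732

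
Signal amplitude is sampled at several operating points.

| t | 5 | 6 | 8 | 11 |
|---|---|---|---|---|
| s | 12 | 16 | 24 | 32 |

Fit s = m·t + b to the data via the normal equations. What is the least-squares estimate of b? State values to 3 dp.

b = -4.000

The normal equations are: 246·m + 30·b = 700;  30·m + 4·b = 84.
det = 246·4 − 30² = 84.
m = (700·4 − 30·84)/84 = 10/3; b = (246·84 − 30·700)/84 = -4.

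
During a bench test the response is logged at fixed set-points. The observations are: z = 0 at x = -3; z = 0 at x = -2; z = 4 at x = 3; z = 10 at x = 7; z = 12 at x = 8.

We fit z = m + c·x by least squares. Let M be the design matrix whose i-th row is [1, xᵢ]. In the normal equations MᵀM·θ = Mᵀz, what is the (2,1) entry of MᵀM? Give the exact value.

13

Row 2 ↔ basis x, column 1 ↔ basis 1, so (MᵀM)_{2,1} = Σᵢ x = (-3)·(1) + (-2)·(1) + (3)·(1) + (7)·(1) + (8)·(1) = 13.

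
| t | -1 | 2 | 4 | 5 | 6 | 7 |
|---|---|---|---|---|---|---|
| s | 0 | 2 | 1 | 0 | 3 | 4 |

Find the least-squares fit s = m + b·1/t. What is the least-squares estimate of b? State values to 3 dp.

With design matrix M, MᵀM = [[6, 109/420]; [109/420, 247081/176400]] and Mᵀs = [10, 65/28]ᵀ.
Eliminating b: (247081/176400)·(row 1) − (109/420)·(row 2) gives (294121/35280)·m = (247081/176400)·10 − (109/420)·(65/28) = 472907/35280, so m = 472907/294121.
Then b = ((65/28) − (109/420)·(472907/294121))/(247081/176400) = 399840/294121.

b = 1.359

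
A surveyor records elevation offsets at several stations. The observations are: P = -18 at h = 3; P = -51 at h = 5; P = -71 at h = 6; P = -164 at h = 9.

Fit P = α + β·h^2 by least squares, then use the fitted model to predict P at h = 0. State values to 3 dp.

P̂ = 0.496

AᵀA·[α, β]ᵀ = AᵀP reads: 4·α + 151·β = -304;  151·α + 8563·β = -17277.
Eliminating β: 8563·(row 1) − 151·(row 2) gives 11451·α = 8563·(-304) − 151·(-17277) = 5675, so α = 5675/11451.
Then β = ((-17277) − 151·(5675/11451))/8563 = -23204/11451.
At h = 0: P̂ = (5675/11451)·(1) + (-23204/11451)·(0) = 5675/11451.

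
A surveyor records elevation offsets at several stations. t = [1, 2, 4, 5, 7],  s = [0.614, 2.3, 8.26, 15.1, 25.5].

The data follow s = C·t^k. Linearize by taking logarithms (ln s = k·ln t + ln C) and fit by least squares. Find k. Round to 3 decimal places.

k = 1.934

Taking logs, ln s = k·ln t + ln C, so regress ln s on ln t.
Σln t = 5.6348, Σ(ln t)² = 8.7791, Σln s = 8.4099, Σln t·ln s = 14.1757.
Normal system: [[8.7791, 5.6348]; [5.6348, 5]]·[k, ln C]ᵀ = [14.1757, 8.4099]ᵀ.
Slope k = (n·Σln t·ln s − Σln t·Σln s)/(n·Σ(ln t)² − (Σln t)²) = (5·14.1757 − 5.6348·8.4099)/12.1448 = 1.93418; ln C = (Σln s − k·Σln t)/n = -0.49775.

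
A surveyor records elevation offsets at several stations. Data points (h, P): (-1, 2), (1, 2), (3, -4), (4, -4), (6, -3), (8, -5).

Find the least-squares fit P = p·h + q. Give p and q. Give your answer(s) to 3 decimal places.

p = -0.822, q = 0.879

From the data, Σh·h = 127, Σh = 21, Σ1 = 6.
And Σh·P = -86, ΣP = -12.
det = 127·6 − 21² = 321.
p = ((-86)·6 − 21·(-12))/321 = -88/107; q = (127·(-12) − 21·(-86))/321 = 94/107.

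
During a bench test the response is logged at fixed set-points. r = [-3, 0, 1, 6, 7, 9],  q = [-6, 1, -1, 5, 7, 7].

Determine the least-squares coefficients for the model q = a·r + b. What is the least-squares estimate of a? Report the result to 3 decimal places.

a = 1.058

Sums needed: Σr·r = 176, Σr = 20, Σ1 = 6.
For Xᵀq: Σr·q = 159, Σq = 13.
det = 176·6 − 20² = 656.
a = (159·6 − 20·13)/656 = 347/328; b = (176·13 − 20·159)/656 = -223/164.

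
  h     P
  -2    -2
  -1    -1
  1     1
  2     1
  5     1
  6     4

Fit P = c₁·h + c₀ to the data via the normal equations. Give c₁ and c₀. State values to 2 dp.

c₁ = 0.58, c₀ = -0.40

Normal-equation sums: Σh·h = 71, Σh = 11, Σ1 = 6.
And Σh·P = 37, ΣP = 4.
AᵀA·[c₁, c₀]ᵀ = AᵀP becomes [[71, 11]; [11, 6]]·[c₁, c₀]ᵀ = [37, 4]ᵀ.
Eliminating c₀: 6·(row 1) − 11·(row 2) gives 305·c₁ = 6·37 − 11·4 = 178, so c₁ = 178/305.
Then c₀ = (4 − 11·(178/305))/6 = -123/305.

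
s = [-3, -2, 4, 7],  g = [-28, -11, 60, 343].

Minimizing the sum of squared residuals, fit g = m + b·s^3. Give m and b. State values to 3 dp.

From the data, Σ1 = 4, Σs^3 = 372, Σs^3·s^3 = 122538.
Moment sums: Σg = 364, Σs^3·g = 122333.
Normal equations: [[4, 372]; [372, 122538]]·[m, b]ᵀ = [364, 122333]ᵀ.
Δ = 4·122538 − 372² = 351768.
m = (364·122538 − 372·122333)/351768 = -75337/29314; b = (4·122333 − 372·364)/351768 = 88481/87942.

m = -2.570, b = 1.006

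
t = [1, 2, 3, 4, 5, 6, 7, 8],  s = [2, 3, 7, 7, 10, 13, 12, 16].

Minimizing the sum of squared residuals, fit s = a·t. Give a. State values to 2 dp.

a = 1.95

Sums needed: Σt·t = 204.
Right-hand side: Σt·s = 397.
Normal equations: [[204]]·[a]ᵀ = [397]ᵀ.
Hence a = 397 / 204 ≈ 1.94608.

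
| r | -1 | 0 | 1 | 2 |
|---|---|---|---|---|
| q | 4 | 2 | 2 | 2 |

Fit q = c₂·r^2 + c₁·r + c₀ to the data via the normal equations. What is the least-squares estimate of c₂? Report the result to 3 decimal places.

c₂ = 0.500

Entries of MᵀM: Σr^2·r^2 = 18, Σr^2·r = 8, Σr^2 = 6, Σr·r = 6, Σr = 2, Σ1 = 4.
Right-hand side: Σr^2·q = 14, Σr·q = 2, Σq = 10.
Normal equations: [[18, 8, 6]; [8, 6, 2]; [6, 2, 4]]·[c₂, c₁, c₀]ᵀ = [14, 2, 10]ᵀ.
Row-reducing yields c₂ = 1/2, c₁ = -11/10, c₀ = 23/10.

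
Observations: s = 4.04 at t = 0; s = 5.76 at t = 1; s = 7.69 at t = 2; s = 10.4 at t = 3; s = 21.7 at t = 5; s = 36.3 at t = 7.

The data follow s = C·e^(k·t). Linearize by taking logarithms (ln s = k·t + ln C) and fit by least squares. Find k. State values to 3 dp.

k = 0.317

Linearized form: ln s = k·t + ln C. From the 6 transformed points,
XᵀX = [[88.0000, 18.0000]; [18.0000, 6]], rhs = [53.3855, 14.1980]ᵀ  (here Σt = 18.0000, Σ(t)² = 88.0000, Σln s = 14.1980, Σt·ln s = 53.3855).
Slope k = (n·Σt·ln s − Σt·Σln s)/(n·Σ(t)² − (Σt)²) = (6·53.3855 − 18.0000·14.1980)/204.0000 = 0.31739; ln C = (Σln s − k·Σt)/n = 1.41416.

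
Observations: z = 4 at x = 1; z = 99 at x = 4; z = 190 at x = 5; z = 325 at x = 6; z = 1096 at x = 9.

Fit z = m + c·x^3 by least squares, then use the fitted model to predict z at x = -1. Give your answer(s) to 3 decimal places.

ẑ = 0.844

Forming AᵀA = [[5, 1135]; [1135, 597819]] and Aᵀz = [1714, 899274]ᵀ gives AᵀA·[m, c]ᵀ = Aᵀz.
det = 5·597819 − 1135² = 1700870.
m = (1714·597819 − 1135·899274)/1700870 = 1992888/850435; c = (5·899274 − 1135·1714)/1700870 = 255098/170087.
At x = -1: ẑ = (1992888/850435)·(1) + (255098/170087)·(-1) = 717398/850435.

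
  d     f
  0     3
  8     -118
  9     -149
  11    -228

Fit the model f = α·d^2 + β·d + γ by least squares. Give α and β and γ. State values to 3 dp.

Setting ∂/∂α … = 0 gives: 25298·α + 2572·β + 266·γ = -47209;  2572·α + 266·β + 28·γ = -4793;  266·α + 28·β + 4·γ = -492.
(Σd^2·d^2 = 25298, Σd^2·d = 2572, Σd^2 = 266, Σd·d = 266, Σd = 28, Σ1 = 4, Σd^2·f = -47209, Σd·f = -4793, Σf = -492.)
Solving the 3×3 system (Gaussian elimination) gives α = -1886/951, β = 8023/9510, γ = 9433/3170.

α = -1.983, β = 0.844, γ = 2.976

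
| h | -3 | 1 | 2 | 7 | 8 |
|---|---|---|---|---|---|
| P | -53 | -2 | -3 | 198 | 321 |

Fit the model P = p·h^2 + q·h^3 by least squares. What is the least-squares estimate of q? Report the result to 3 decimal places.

q = 0.988

MᵀM·[p, q]ᵀ = MᵀP reads: 6595·p + 49365·q = 29755;  49365·p + 380587·q = 233671.
Δ = 6595·380587 − 49365² = 73068040.
p = (29755·380587 − 49365·233671)/73068040 = -21080273/7306804; q = (6595·233671 − 49365·29755)/73068040 = 7220467/7306804.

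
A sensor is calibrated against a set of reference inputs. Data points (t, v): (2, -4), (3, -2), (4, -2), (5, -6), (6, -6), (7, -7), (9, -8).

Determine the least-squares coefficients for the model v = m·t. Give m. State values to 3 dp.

m = -0.950

The normal equations are: 220·m = -209.
(Σt·t = 220, Σt·v = -209.)
Hence m = -209 / 220 ≈ -0.95.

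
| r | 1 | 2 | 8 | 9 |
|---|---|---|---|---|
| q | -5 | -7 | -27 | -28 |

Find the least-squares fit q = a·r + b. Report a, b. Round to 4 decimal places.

a = -3.0400, b = -1.5500

Normal-equation sums: Σr·r = 150, Σr = 20, Σ1 = 4.
Moment sums: Σr·q = -487, Σq = -67.
AᵀA·[a, b]ᵀ = Aᵀq becomes [[150, 20]; [20, 4]]·[a, b]ᵀ = [-487, -67]ᵀ.
det = 150·4 − 20² = 200.
a = ((-487)·4 − 20·(-67))/200 = -76/25; b = (150·(-67) − 20·(-487))/200 = -31/20.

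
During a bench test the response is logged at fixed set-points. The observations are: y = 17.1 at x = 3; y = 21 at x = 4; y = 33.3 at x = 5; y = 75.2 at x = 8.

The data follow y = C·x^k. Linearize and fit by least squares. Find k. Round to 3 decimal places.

k = 1.567

With ln yᵢ as the transformed response and ln xᵢ as the regressor:
XᵀX = [[10.0431, 6.1738]; [6.1738, 4]], rhs = [21.9651, 13.7093]ᵀ  (here Σln x = 6.1738, Σ(ln x)² = 10.0431, Σln y = 13.7093, Σln x·ln y = 21.9651).
Slope k = (n·Σln x·ln y − Σln x·Σln y)/(n·Σ(ln x)² − (Σln x)²) = (4·21.9651 − 6.1738·13.7093)/2.0569 = 1.56654; ln C = (Σln y − k·Σln x)/n = 1.00946.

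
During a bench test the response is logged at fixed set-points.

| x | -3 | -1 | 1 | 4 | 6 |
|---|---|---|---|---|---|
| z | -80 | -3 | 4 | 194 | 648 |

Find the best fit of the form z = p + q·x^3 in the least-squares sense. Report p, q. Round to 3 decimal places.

The normal equations are: 5·p + 253·q = 763;  253·p + 51483·q = 154551.
(Σ1 = 5, Σx^3 = 253, Σx^3·x^3 = 51483, Σz = 763, Σx^3·z = 154551.)
det = 5·51483 − 253² = 193406.
p = (763·51483 − 253·154551)/193406 = 90063/96703; q = (5·154551 − 253·763)/193406 = 289858/96703.

p = 0.931, q = 2.997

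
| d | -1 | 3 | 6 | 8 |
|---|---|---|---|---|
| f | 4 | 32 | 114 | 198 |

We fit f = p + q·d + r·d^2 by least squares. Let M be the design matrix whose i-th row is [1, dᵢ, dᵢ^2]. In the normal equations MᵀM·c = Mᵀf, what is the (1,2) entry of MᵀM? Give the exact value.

Row 1 ↔ basis 1, column 2 ↔ basis d, so (MᵀM)_{1,2} = Σᵢ d = (1)·(-1) + (1)·(3) + (1)·(6) + (1)·(8) = 16.

16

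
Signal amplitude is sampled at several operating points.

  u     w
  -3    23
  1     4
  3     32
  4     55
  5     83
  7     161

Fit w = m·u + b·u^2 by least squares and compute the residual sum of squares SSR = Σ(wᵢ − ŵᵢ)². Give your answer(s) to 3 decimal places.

Sums needed: Σu·u = 109, Σu·u^2 = 533, Σu^2·u^2 = 3445.
Right-hand side: Σu·w = 1793, Σu^2·w = 11343.
So AᵀA·[m, b]ᵀ = Aᵀw: [[109, 533]; [533, 3445]]·[m, b]ᵀ = [1793, 11343]ᵀ.
Determinant 109·3445 − 533² = 91416.
m = (1793·3445 − 533·11343)/91416 = 5041/3516; b = (109·11343 − 533·1793)/91416 = 140359/45708.
Residuals: -1279/3809, -5765/11427, 471/7618, 1516/11427, -3573/3809, 11333/22854; SSR = 34613/22854.

SSR = 1.515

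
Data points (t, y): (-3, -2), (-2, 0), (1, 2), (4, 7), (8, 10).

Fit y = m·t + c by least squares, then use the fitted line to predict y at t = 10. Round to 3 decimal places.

ŷ = 12.586

From the data, Σt·t = 94, Σt = 8, Σ1 = 5.
Moment sums: Σt·y = 116, Σy = 17.
So AᵀA·[m, c]ᵀ = Aᵀy: [[94, 8]; [8, 5]]·[m, c]ᵀ = [116, 17]ᵀ.
det = 94·5 − 8² = 406.
m = (116·5 − 8·17)/406 = 222/203; c = (94·17 − 8·116)/406 = 335/203.
At t = 10: ŷ = (222/203)·(10) + (335/203)·(1) = 365/29.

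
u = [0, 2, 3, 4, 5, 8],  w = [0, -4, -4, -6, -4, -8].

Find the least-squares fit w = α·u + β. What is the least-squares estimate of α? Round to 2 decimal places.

With design matrix M, MᵀM = [[118, 22]; [22, 6]] and Mᵀw = [-128, -26]ᵀ.
Δ = 118·6 − 22² = 224.
α = ((-128)·6 − 22·(-26))/224 = -7/8; β = (118·(-26) − 22·(-128))/224 = -9/8.

α = -0.88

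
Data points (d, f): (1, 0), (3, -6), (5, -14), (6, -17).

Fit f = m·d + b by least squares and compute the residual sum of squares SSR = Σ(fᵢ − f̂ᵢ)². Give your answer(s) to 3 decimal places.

Sums needed: Σd·d = 71, Σd = 15, Σ1 = 4.
And Σd·f = -190, Σf = -37.
Eliminating b: 4·(row 1) − 15·(row 2) gives 59·m = 4·(-190) − 15·(-37) = -205, so m = -205/59.
Then b = ((-37) − 15·(-205/59))/4 = 223/59.
Residuals: -18/59, 38/59, -24/59, 4/59; SSR = 40/59.

SSR = 0.678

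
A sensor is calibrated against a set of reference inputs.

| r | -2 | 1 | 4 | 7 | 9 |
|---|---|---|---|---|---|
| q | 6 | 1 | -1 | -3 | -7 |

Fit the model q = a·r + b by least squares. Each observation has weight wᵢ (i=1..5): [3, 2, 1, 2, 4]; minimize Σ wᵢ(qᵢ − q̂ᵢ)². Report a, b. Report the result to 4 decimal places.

Setting ∂/∂a … = 0 gives: 452·a + 50·b = -332;  50·a + 12·b = -15.
Eliminating b: 12·(row 1) − 50·(row 2) gives 2924·a = 12·(-332) − 50·(-15) = -3234, so a = -1617/1462.
Then b = ((-15) − 50·(-1617/1462))/12 = 2455/731.

a = -1.1060, b = 3.3584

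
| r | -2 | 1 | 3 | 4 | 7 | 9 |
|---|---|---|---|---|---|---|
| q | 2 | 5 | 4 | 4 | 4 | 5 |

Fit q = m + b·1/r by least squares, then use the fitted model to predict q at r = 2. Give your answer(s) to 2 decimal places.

q̂ = 4.51

Sums needed: Σ1 = 6, Σ1/r = 337/252, Σ1/r·1/r = 92485/63504.
For Xᵀq: Σq = 24, Σ1/r·q = 470/63.
XᵀX·[m, b]ᵀ = Xᵀq becomes [[6, 337/252]; [337/252, 92485/63504]]·[m, b]ᵀ = [24, 470/63]ᵀ.
Eliminating b: (92485/63504)·(row 1) − (337/252)·(row 2) gives (441341/63504)·m = (92485/63504)·24 − (337/252)·(470/63) = 99130/3969, so m = 1586080/441341.
Then b = ((470/63) − (337/252)·(1586080/441341))/(92485/63504) = 804384/441341.
At r = 2: q̂ = (1586080/441341)·(1) + (804384/441341)·(1/2) = 1988272/441341.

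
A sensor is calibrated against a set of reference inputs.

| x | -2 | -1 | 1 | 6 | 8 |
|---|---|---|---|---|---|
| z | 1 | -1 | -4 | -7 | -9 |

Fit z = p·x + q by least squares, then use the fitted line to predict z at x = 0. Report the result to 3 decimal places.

Compute the Gram sums: Σx·x = 106, Σx = 12, Σ1 = 5.
For Aᵀz: Σx·z = -119, Σz = -20.
AᵀA·[p, q]ᵀ = Aᵀz becomes [[106, 12]; [12, 5]]·[p, q]ᵀ = [-119, -20]ᵀ.
det = 106·5 − 12² = 386.
p = ((-119)·5 − 12·(-20))/386 = -355/386; q = (106·(-20) − 12·(-119))/386 = -346/193.
At x = 0: ẑ = (-355/386)·(0) + (-346/193)·(1) = -346/193.

ẑ = -1.793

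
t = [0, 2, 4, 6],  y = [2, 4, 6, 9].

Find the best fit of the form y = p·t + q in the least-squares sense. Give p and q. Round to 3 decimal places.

p = 1.150, q = 1.800

With design matrix M, MᵀM = [[56, 12]; [12, 4]] and Mᵀy = [86, 21]ᵀ.
Determinant 56·4 − 12² = 80.
p = (86·4 − 12·21)/80 = 23/20; q = (56·21 − 12·86)/80 = 9/5.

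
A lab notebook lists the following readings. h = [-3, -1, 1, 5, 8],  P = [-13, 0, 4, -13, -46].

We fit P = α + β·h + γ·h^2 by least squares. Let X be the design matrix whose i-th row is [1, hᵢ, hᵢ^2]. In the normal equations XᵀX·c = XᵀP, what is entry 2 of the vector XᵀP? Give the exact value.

Entry 2 ↔ basis h, so (XᵀP)_{2} = Σᵢ (h)·Pᵢ = (-3)·(-13) + (-1)·(0) + (1)·(4) + (5)·(-13) + (8)·(-46) = -390.

-390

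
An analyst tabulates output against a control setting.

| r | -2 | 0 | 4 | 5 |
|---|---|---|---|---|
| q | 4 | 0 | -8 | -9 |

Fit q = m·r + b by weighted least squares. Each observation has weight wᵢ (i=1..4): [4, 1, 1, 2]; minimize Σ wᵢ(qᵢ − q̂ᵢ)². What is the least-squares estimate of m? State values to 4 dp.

m = -1.8903

Entries of MᵀWM: Σwᵢ·r·r = 82, Σwᵢ·r = 6, Σwᵢ·1 = 8.
Moment sums: Σwᵢ·r·q = -154, Σwᵢ·q = -10.
So MᵀWM·[m, b]ᵀ = MᵀWq: [[82, 6]; [6, 8]]·[m, b]ᵀ = [-154, -10]ᵀ.
Determinant 82·8 − 6² = 620.
m = ((-154)·8 − 6·(-10))/620 = -293/155; b = (82·(-10) − 6·(-154))/620 = 26/155.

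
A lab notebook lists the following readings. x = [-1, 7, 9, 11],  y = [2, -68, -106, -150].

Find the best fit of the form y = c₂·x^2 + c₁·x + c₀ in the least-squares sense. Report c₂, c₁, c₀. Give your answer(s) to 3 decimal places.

c₂ = -0.973, c₁ = -2.963, c₀ = 0.034

Normal-equation sums: Σx^2·x^2 = 23604, Σx^2·x = 2402, Σx^2 = 252, Σx·x = 252, Σx = 26, Σ1 = 4.
Moment sums: Σx^2·y = -30066, Σx·y = -3082, Σy = -322.
Normal equations: [[23604, 2402, 252]; [2402, 252, 26]; [252, 26, 4]]·[c₂, c₁, c₀]ᵀ = [-30066, -3082, -322]ᵀ.
Inverting the 3×3 Gram matrix, [c₂, c₁, c₀]ᵀ = [-319/328, -243/82, 11/328]ᵀ.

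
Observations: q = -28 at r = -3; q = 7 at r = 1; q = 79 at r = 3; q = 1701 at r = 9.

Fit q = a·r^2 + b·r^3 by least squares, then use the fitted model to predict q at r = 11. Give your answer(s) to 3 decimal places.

Setting ∂/∂a … = 0 gives: 6724·a + 59050·b = 138247;  59050·a + 532900·b = 1242925.
(Σr^2·r^2 = 6724, Σr^2·r^3 = 59050, Σr^3·r^3 = 532900, Σr^2·q = 138247, Σr^3·q = 1242925.)
Determinant 6724·532900 − 59050² = 96317100.
a = (138247·532900 − 59050·1242925)/96317100 = 68421/23782; b = (6724·1242925 − 59050·138247)/96317100 = 47887/23782.
At r = 11: q̂ = (68421/23782)·(121) + (47887/23782)·(1331) = 3273479/1081.

q̂ = 3028.195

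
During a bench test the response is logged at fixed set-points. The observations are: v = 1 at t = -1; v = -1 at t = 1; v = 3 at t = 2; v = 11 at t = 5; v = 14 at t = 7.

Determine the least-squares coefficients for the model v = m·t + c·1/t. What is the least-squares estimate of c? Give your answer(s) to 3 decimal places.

c = -3.059

Setting ∂/∂m … = 0 gives: 80·m + 5·c = 157;  5·m + (11321/4900)·c = 37/10.
det = 80·(11321/4900) − 5² = 39159/245.
m = (157·(11321/4900) − 5·(37/10))/(39159/245) = 562249/261060; c = (80·(37/10) − 5·157)/(39159/245) = -39935/13053.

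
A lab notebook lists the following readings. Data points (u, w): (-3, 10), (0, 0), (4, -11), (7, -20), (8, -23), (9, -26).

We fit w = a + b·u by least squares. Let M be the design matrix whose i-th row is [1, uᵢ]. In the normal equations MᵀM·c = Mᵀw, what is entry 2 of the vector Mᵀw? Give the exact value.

-632

Entry 2 ↔ basis u, so (Mᵀw)_{2} = Σᵢ (u)·wᵢ = (-3)·(10) + (0)·(0) + (4)·(-11) + (7)·(-20) + (8)·(-23) + (9)·(-26) = -632.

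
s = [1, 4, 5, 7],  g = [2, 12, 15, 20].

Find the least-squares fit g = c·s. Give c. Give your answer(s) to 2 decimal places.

c = 2.91

From the data, Σs·s = 91.
And Σs·g = 265.
c = 265/91 = 2.91209.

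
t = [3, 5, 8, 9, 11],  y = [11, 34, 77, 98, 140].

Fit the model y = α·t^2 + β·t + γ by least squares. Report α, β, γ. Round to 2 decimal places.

From the data, Σt^2·t^2 = 26004, Σt^2·t = 2724, Σt^2 = 300, Σt·t = 300, Σt = 36, Σ1 = 5.
For Xᵀy: Σt^2·y = 30755, Σt·y = 3241, Σy = 360.
Inverting the 3×3 Gram matrix, [α, β, γ]ᵀ = [130/147, 2165/588, -53/7]ᵀ.

α = 0.88, β = 3.68, γ = -7.57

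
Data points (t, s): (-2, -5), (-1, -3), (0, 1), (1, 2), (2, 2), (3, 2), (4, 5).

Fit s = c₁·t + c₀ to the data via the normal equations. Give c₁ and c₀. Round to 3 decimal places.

c₁ = 1.464, c₀ = -0.893

With design matrix M, MᵀM = [[35, 7]; [7, 7]] and Mᵀs = [45, 4]ᵀ.
det = 35·7 − 7² = 196.
c₁ = (45·7 − 7·4)/196 = 41/28; c₀ = (35·4 − 7·45)/196 = -25/28.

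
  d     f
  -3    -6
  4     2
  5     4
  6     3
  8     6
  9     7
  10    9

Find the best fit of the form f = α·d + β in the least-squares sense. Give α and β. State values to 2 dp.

Sums needed: Σd·d = 331, Σd = 39, Σ1 = 7.
Right-hand side: Σd·f = 265, Σf = 25.
XᵀX·[α, β]ᵀ = Xᵀf becomes [[331, 39]; [39, 7]]·[α, β]ᵀ = [265, 25]ᵀ.
det = 331·7 − 39² = 796.
α = (265·7 − 39·25)/796 = 220/199; β = (331·25 − 39·265)/796 = -515/199.

α = 1.11, β = -2.59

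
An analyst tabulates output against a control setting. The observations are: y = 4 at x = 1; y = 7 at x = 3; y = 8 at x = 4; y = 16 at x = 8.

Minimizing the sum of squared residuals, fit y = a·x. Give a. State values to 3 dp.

a = 2.056

Compute the Gram sums: Σx·x = 90.
Right-hand side: Σx·y = 185.
Normal equations: [[90]]·[a]ᵀ = [185]ᵀ.
a = 185/90 = 2.05556.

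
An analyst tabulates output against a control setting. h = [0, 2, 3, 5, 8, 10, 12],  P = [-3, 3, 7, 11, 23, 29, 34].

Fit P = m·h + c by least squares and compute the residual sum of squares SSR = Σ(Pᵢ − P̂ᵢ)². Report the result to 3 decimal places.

SSR = 4.842

The normal equations are: 346·m + 40·c = 964;  40·m + 7·c = 104.
(Σh·h = 346, Σh = 40, Σ1 = 7, Σh·P = 964, ΣP = 104.)
det = 346·7 − 40² = 822.
m = (964·7 − 40·104)/822 = 1294/411; c = (346·104 − 40·964)/822 = -1288/411.
Residuals: 55/411, -67/411, 283/411, -661/411, 389/411, 89/137, -266/411; SSR = 1990/411.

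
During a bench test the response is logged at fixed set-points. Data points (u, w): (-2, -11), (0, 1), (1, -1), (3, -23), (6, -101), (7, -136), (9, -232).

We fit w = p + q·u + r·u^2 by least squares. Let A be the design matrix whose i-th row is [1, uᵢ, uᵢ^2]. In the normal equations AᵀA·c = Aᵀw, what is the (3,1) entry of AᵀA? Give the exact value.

180

Row 3 ↔ basis u^2, column 1 ↔ basis 1, so (AᵀA)_{3,1} = Σᵢ u^2 = (4)·(1) + (0)·(1) + (1)·(1) + (9)·(1) + (36)·(1) + (49)·(1) + (81)·(1) = 180.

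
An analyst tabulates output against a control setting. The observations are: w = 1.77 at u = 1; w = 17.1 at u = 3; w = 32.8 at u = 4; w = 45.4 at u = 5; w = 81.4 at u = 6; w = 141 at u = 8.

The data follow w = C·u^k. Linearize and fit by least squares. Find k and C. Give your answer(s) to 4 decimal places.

Let Y = ln w. Fitting Y = k·ln u + ln C by least squares:
Σln u = 7.9655, Σ(ln u)² = 13.2535, Σln w = 20.0641, Σln u·ln w = 32.2719.
Equations: 13.2535·k + 7.9655·ln C = 32.2719;  7.9655·k + 6·ln C = 20.0641.
Slope k = (n·Σln u·ln w − Σln u·Σln w)/(n·Σ(ln u)² − (Σln u)²) = (6·32.2719 − 7.9655·20.0641)/16.0713 = 2.10374; ln C = (Σln w − k·Σln u)/n = 0.55112, so C = exp(0.55112) = 1.73519.

k = 2.1037, C = 1.7352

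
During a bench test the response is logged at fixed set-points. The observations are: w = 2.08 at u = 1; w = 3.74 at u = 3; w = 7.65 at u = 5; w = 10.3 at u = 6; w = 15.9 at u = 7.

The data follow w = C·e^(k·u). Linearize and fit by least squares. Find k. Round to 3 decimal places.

Taking logs, ln w = k·u + ln C, so regress ln w on u.
AᵀA = [[120.0000, 22.0000]; [22.0000, 5]], rhs = [48.2203, 9.1846]ᵀ  (here Σu = 22.0000, Σ(u)² = 120.0000, Σln w = 9.1846, Σu·ln w = 48.2203).
Slope k = (n·Σu·ln w − Σu·Σln w)/(n·Σ(u)² − (Σu)²) = (5·48.2203 − 22.0000·9.1846)/116.0000 = 0.33655; ln C = (Σln w − k·Σu)/n = 0.35611.

k = 0.337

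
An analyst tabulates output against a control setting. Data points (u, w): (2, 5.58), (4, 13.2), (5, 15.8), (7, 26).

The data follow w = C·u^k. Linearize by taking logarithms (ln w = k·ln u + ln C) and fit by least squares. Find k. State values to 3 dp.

k = 1.208

Taking logs, ln w = k·ln u + ln C, so regress ln w on ln u.
XᵀX = [[8.7791, 5.6348]; [5.6348, 4]], rhs = [15.5506, 10.3175]ᵀ  (here Σln u = 5.6348, Σ(ln u)² = 8.7791, Σln w = 10.3175, Σln u·ln w = 15.5506).
Solving (det = 3.3656): k = 1.20793, ln C = 0.87776.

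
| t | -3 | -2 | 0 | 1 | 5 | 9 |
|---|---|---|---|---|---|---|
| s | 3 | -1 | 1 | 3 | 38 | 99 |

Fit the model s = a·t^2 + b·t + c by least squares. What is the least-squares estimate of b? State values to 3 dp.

From the data, Σt^2·t^2 = 7284, Σt^2·t = 820, Σt^2 = 120, Σt·t = 120, Σt = 10, Σ1 = 6.
For Aᵀs: Σt^2·s = 8995, Σt·s = 1077, Σs = 143.
Normal equations: [[7284, 820, 120]; [820, 120, 10]; [120, 10, 6]]·[a, b, c]ᵀ = [8995, 1077, 143]ᵀ.
Solving the 3×3 system (Gaussian elimination) gives a = 1103/1164, b = 73087/30070, c = 7492/9021.

b = 2.431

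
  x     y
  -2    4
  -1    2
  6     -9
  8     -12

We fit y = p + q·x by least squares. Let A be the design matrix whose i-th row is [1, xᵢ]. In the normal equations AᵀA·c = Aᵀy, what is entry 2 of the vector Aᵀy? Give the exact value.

Entry 2 ↔ basis x, so (Aᵀy)_{2} = Σᵢ (x)·yᵢ = (-2)·(4) + (-1)·(2) + (6)·(-9) + (8)·(-12) = -160.

-160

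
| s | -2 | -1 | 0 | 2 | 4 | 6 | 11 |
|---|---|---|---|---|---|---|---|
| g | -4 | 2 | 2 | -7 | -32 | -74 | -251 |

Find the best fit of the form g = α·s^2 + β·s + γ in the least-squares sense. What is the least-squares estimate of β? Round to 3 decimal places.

β = -0.613

Sums needed: Σs^2·s^2 = 16226, Σs^2·s = 1610, Σs^2 = 182, Σs·s = 182, Σs = 20, Σ1 = 7.
Right-hand side: Σs^2·g = -33589, Σs·g = -3341, Σg = -364.
So MᵀM·[α, β, γ]ᵀ = Mᵀg: [[16226, 1610, 182]; [1610, 182, 20]; [182, 20, 7]]·[α, β, γ]ᵀ = [-33589, -3341, -364]ᵀ.
Solving the 3×3 system (Gaussian elimination) gives α = -882155/432264, β = -37861/61752, γ = 28941/10292.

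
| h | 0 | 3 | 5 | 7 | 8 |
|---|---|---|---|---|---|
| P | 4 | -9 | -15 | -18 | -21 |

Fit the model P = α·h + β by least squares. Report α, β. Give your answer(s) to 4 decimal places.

The normal equations are: 147·α + 23·β = -396;  23·α + 5·β = -59.
det = 147·5 − 23² = 206.
α = ((-396)·5 − 23·(-59))/206 = -623/206; β = (147·(-59) − 23·(-396))/206 = 435/206.

α = -3.0243, β = 2.1117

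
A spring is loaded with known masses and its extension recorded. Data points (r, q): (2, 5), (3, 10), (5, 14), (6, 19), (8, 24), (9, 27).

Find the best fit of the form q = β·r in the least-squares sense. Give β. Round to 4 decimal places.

With design matrix M, MᵀM = [[219]] and Mᵀq = [659]ᵀ.
β = 659/219 = 3.00913.

β = 3.0091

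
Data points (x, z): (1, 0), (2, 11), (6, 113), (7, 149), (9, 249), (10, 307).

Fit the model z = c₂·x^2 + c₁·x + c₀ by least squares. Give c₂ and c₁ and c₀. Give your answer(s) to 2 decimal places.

From the data, Σx^2·x^2 = 20275, Σx^2·x = 2297, Σx^2 = 271, Σx·x = 271, Σx = 35, Σ1 = 6.
Moment sums: Σx^2·z = 62282, Σx·z = 7054, Σz = 829.
MᵀM·[c₂, c₁, c₀]ᵀ = Mᵀz becomes [[20275, 2297, 271]; [2297, 271, 35]; [271, 35, 6]]·[c₂, c₁, c₀]ᵀ = [62282, 7054, 829]ᵀ.
Row-reducing yields c₂ = 14297/4820, c₁ = 6771/4820, c₀ = -9641/2410.

c₂ = 2.97, c₁ = 1.40, c₀ = -4.00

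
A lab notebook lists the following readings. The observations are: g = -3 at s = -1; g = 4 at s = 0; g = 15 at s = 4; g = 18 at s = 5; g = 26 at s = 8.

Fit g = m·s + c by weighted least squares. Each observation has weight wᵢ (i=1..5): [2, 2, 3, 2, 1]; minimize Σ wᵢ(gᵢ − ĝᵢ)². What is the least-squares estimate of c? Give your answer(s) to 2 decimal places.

c = 2.11

The normal equations are: 164·m + 28·c = 574;  28·m + 10·c = 109.
(Σwᵢ·s·s = 164, Σwᵢ·s = 28, Σwᵢ·1 = 10, Σwᵢ·s·g = 574, Σwᵢ·g = 109.)
Determinant 164·10 − 28² = 856.
m = (574·10 − 28·109)/856 = 336/107; c = (164·109 − 28·574)/856 = 451/214.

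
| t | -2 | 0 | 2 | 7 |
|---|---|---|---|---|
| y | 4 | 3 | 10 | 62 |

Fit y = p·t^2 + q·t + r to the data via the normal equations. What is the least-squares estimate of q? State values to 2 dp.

q = 1.50

Entries of MᵀM: Σt^2·t^2 = 2433, Σt^2·t = 343, Σt^2 = 57, Σt·t = 57, Σt = 7, Σ1 = 4.
For Mᵀy: Σt^2·y = 3094, Σt·y = 446, Σy = 79.
Solving the 3×3 system (Gaussian elimination) gives p = 13219/13358, q = 20009/13358, r = 20217/6679.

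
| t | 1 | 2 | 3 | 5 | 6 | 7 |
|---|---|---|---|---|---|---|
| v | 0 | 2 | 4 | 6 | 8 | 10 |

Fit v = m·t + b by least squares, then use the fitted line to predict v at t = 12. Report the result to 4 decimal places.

From the data, Σt·t = 124, Σt = 24, Σ1 = 6.
For Aᵀv: Σt·v = 164, Σv = 30.
AᵀA·[m, b]ᵀ = Aᵀv becomes [[124, 24]; [24, 6]]·[m, b]ᵀ = [164, 30]ᵀ.
Eliminating b: 6·(row 1) − 24·(row 2) gives 168·m = 6·164 − 24·30 = 264, so m = 11/7.
Then b = (30 − 24·(11/7))/6 = -9/7.
At t = 12: v̂ = (11/7)·(12) + (-9/7)·(1) = 123/7.

v̂ = 17.5714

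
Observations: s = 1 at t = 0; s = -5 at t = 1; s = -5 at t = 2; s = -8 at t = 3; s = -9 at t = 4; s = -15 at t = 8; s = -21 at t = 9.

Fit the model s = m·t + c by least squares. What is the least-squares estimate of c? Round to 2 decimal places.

c = -0.97

The normal system AᵀA·[m, c]ᵀ = Aᵀs is [[175, 27]; [27, 7]]·[m, c]ᵀ = [-384, -62]ᵀ.
Eliminating c: 7·(row 1) − 27·(row 2) gives 496·m = 7·(-384) − 27·(-62) = -1014, so m = -507/248.
Then c = ((-62) − 27·(-507/248))/7 = -241/248.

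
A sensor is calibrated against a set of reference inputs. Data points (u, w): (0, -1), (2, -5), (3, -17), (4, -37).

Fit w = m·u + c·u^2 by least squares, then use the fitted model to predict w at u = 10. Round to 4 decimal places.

From the data, Σu·u = 29, Σu·u^2 = 99, Σu^2·u^2 = 353.
For Aᵀw: Σu·w = -209, Σu^2·w = -765.
AᵀA·[m, c]ᵀ = Aᵀw becomes [[29, 99]; [99, 353]]·[m, c]ᵀ = [-209, -765]ᵀ.
Δ = 29·353 − 99² = 436.
m = ((-209)·353 − 99·(-765))/436 = 979/218; c = (29·(-765) − 99·(-209))/436 = -747/218.
At u = 10: ŵ = (979/218)·(10) + (-747/218)·(100) = -32455/109.

ŵ = -297.7523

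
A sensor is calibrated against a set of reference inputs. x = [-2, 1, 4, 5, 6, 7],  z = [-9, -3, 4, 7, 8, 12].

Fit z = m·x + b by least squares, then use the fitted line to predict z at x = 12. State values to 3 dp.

ẑ = 22.606

The normal system AᵀA·[m, b]ᵀ = Aᵀz is [[131, 21]; [21, 6]]·[m, b]ᵀ = [198, 19]ᵀ.
det = 131·6 − 21² = 345.
m = (198·6 − 21·19)/345 = 263/115; b = (131·19 − 21·198)/345 = -1669/345.
At x = 12: ẑ = (263/115)·(12) + (-1669/345)·(1) = 7799/345.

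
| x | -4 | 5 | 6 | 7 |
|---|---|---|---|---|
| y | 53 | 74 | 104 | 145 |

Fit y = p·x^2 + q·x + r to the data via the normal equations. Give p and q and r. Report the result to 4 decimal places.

p = 3.0320, q = -0.8018, r = 1.2967

With design matrix M, MᵀM = [[4578, 620, 126]; [620, 126, 14]; [126, 14, 4]] and Mᵀy = [13547, 1797, 376]ᵀ.
Inverting the 3×3 Gram matrix, [p, q, r]ᵀ = [11258/3713, -2977/3713, 9629/7426]ᵀ.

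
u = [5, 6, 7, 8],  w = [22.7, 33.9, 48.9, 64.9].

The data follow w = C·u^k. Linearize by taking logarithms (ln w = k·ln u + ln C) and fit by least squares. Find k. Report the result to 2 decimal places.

Let Y = ln w. Fitting Y = k·ln u + ln C by least squares:
Σln u = 7.4265, Σ(ln u)² = 13.9113, Σln w = 14.7084, Σln u·ln w = 27.5847.
Equations: 13.9113·k + 7.4265·ln C = 27.5847;  7.4265·k + 4·ln C = 14.7084.
Δ = 13.9113·4 − (7.4265)² = 0.4917; k = (27.5847·4 − 7.4265·14.7084)/0.4917 = 2.24962, ln C = (13.9113·14.7084 − 7.4265·27.5847)/0.4917 = -0.49964.

k = 2.25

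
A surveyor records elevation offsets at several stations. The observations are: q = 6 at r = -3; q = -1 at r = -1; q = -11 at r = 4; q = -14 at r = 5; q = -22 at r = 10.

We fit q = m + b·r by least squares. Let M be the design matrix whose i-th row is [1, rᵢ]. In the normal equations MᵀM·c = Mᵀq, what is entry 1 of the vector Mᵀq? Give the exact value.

-42

Entry 1 ↔ basis 1, so (Mᵀq)_{1} = Σᵢ qᵢ = (1)·(6) + (1)·(-1) + (1)·(-11) + (1)·(-14) + (1)·(-22) = -42.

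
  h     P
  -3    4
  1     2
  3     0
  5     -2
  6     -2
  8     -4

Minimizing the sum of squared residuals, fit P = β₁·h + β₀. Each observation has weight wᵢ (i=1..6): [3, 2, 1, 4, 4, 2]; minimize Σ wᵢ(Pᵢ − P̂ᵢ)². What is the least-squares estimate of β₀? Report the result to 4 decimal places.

β₀ = 2.0514

Compute the Gram sums: Σwᵢ·h·h = 410, Σwᵢ·h = 56, Σwᵢ·1 = 16.
Right-hand side: Σwᵢ·h·P = -184, Σwᵢ·P = -8.
So MᵀWM·[β₁, β₀]ᵀ = MᵀWP: [[410, 56]; [56, 16]]·[β₁, β₀]ᵀ = [-184, -8]ᵀ.
Δ = 410·16 − 56² = 3424.
β₁ = ((-184)·16 − 56·(-8))/3424 = -78/107; β₀ = (410·(-8) − 56·(-184))/3424 = 439/214.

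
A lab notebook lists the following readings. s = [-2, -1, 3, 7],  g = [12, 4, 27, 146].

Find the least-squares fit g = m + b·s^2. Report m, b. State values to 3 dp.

m = 0.502, b = 2.968

The normal system XᵀX·[m, b]ᵀ = Xᵀg is [[4, 63]; [63, 2499]]·[m, b]ᵀ = [189, 7449]ᵀ.
Δ = 4·2499 − 63² = 6027.
m = (189·2499 − 63·7449)/6027 = 144/287; b = (4·7449 − 63·189)/6027 = 5963/2009.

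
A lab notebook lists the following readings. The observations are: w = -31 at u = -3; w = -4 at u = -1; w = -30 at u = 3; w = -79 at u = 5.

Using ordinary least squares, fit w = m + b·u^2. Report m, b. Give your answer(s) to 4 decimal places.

AᵀA·[m, b]ᵀ = Aᵀw reads: 4·m + 44·b = -144;  44·m + 788·b = -2528.
(Σ1 = 4, Σu^2 = 44, Σu^2·u^2 = 788, Σw = -144, Σu^2·w = -2528.)
Δ = 4·788 − 44² = 1216.
m = ((-144)·788 − 44·(-2528))/1216 = -35/19; b = (4·(-2528) − 44·(-144))/1216 = -59/19.

m = -1.8421, b = -3.1053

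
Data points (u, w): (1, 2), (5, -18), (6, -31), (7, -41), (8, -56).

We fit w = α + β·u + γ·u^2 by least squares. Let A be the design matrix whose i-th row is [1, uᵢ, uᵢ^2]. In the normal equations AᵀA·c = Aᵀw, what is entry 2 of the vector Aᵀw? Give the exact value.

Entry 2 ↔ basis u, so (Aᵀw)_{2} = Σᵢ (u)·wᵢ = (1)·(2) + (5)·(-18) + (6)·(-31) + (7)·(-41) + (8)·(-56) = -1009.

-1009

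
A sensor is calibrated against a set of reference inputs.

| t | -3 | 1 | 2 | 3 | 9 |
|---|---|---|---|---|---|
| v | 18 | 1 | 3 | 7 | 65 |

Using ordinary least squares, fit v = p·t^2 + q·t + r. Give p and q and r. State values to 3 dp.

Entries of MᵀM: Σt^2·t^2 = 6740, Σt^2·t = 738, Σt^2 = 104, Σt·t = 104, Σt = 12, Σ1 = 5.
Moment sums: Σt^2·v = 5503, Σt·v = 559, Σv = 94.
So MᵀM·[p, q, r]ᵀ = Mᵀv: [[6740, 738, 104]; [738, 104, 12]; [104, 12, 5]]·[p, q, r]ᵀ = [5503, 559, 94]ᵀ.
Row-reducing yields p = 86635/88034, q = -172367/88034, r = 133356/44017.

p = 0.984, q = -1.958, r = 3.030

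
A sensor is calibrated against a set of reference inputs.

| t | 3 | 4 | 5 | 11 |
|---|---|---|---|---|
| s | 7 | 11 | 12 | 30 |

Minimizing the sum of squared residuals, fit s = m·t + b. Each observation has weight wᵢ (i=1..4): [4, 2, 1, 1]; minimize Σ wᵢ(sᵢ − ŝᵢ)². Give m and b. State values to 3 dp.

From the data, Σwᵢ·t·t = 214, Σwᵢ·t = 36, Σwᵢ·1 = 8.
Right-hand side: Σwᵢ·t·s = 562, Σwᵢ·s = 92.
Δ = 214·8 − 36² = 416.
m = (562·8 − 36·92)/416 = 37/13; b = (214·92 − 36·562)/416 = -17/13.

m = 2.846, b = -1.308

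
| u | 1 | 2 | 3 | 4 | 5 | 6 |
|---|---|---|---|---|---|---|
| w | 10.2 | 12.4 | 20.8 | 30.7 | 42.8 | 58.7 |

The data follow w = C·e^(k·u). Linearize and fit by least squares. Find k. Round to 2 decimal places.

k = 0.37

Linearized form: ln w = k·u + ln C. From the 6 transformed points,
Sums: Σu = 21.0000, Σ(u)² = 91.0000, Σln w = 19.1283, Σu·ln w = 73.3770.
Normal system: [[91.0000, 21.0000]; [21.0000, 6]]·[k, ln C]ᵀ = [73.3770, 19.1283]ᵀ.
Solving (det = 105.0000): k = 0.36732, ln C = 1.90244.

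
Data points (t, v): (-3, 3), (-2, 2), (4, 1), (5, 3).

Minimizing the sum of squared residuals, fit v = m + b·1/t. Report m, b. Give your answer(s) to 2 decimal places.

m = 2.19, b = -0.67

With design matrix X, XᵀX = [[4, -23/60]; [-23/60, 1669/3600]] and Xᵀv = [9, -23/20]ᵀ.
Determinant 4·(1669/3600) − (-23/60)² = 683/400.
m = (9·(1669/3600) − (-23/60)·(-23/20))/(683/400) = 4478/2049; b = (4·(-23/20) − (-23/60)·9)/(683/400) = -460/683.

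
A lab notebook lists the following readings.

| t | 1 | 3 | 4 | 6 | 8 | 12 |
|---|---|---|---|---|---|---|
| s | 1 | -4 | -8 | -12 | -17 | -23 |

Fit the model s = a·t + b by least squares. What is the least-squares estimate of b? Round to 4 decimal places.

b = 1.9569

Compute the Gram sums: Σt·t = 270, Σt = 34, Σ1 = 6.
Moment sums: Σt·s = -527, Σs = -63.
MᵀM·[a, b]ᵀ = Mᵀs becomes [[270, 34]; [34, 6]]·[a, b]ᵀ = [-527, -63]ᵀ.
Δ = 270·6 − 34² = 464.
a = ((-527)·6 − 34·(-63))/464 = -255/116; b = (270·(-63) − 34·(-527))/464 = 227/116.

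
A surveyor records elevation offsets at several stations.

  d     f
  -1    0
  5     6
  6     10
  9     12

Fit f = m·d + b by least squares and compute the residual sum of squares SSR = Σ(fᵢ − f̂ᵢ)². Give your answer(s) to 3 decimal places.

SSR = 3.905

The normal system MᵀM·[m, b]ᵀ = Mᵀf is [[143, 19]; [19, 4]]·[m, b]ᵀ = [198, 28]ᵀ.
Determinant 143·4 − 19² = 211.
m = (198·4 − 19·28)/211 = 260/211; b = (143·28 − 19·198)/211 = 242/211.
Residuals: 18/211, -276/211, 308/211, -50/211; SSR = 824/211.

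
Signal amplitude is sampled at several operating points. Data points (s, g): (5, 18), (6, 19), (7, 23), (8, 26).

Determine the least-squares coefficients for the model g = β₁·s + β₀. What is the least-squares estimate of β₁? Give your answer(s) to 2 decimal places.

β₁ = 2.80

Setting ∂/∂β₁ … = 0 gives: 174·β₁ + 26·β₀ = 573;  26·β₁ + 4·β₀ = 86.
Determinant 174·4 − 26² = 20.
β₁ = (573·4 − 26·86)/20 = 14/5; β₀ = (174·86 − 26·573)/20 = 33/10.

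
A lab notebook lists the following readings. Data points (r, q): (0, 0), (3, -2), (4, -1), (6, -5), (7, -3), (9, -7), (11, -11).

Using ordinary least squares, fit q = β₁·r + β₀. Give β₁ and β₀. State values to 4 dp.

β₁ = -0.9503, β₀ = 1.2877

The normal equations are: 312·β₁ + 40·β₀ = -245;  40·β₁ + 7·β₀ = -29.
(Σr·r = 312, Σr = 40, Σ1 = 7, Σr·q = -245, Σq = -29.)
det = 312·7 − 40² = 584.
β₁ = ((-245)·7 − 40·(-29))/584 = -555/584; β₀ = (312·(-29) − 40·(-245))/584 = 94/73.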